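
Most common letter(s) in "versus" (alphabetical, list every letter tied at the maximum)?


Word: "versus"
Letter counts:
  'e': 1
  'r': 1
  's': 2
  'u': 1
  'v': 1
Maximum count = 2
Most frequent = 's' (2 times each)


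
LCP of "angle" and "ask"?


Word 1: "angle"
Word 2: "ask"
Comparing from start:
  Pos 0: 'a' == 'a'
  Pos 1: 'n' != 's' (stop)
LCP = "a" (length 1)


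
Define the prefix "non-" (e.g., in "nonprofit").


Prefix: non-
Example: nonprofit = non- + profit
Meaning = not


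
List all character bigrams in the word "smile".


Word: "smile" (length 5)
Number of bigrams = 5 - 2 + 1 = 4
  Position 0: "sm"
  Position 1: "mi"
  Position 2: "il"
  Position 3: "le"
Bigrams = "sm", "mi", "il", "le"


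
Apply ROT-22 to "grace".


Word: "grace"
Shift: 22
Each letter → (letter + shift) mod 26:
  'g' (6) + 22 = 2 → 'c'
  'r' (17) + 22 = 13 → 'n'
  'a' (0) + 22 = 22 → 'w'
  'c' (2) + 22 = 24 → 'y'
  'e' (4) + 22 = 0 → 'a'
Result = "cnwya"


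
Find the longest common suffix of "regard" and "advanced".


Word 1: "regard"
Word 2: "advanced"
Comparing from end:
  Pos -1: 'd' == 'd'
  Pos -2: 'r' != 'e' (stop)
LCS = "d" (length 1)


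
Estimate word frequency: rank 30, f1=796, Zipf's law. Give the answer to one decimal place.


Zipf's law: f(r) = f(1) / r
f(1) = 796
f(30) = 796 / 30
= 26.5 occurrences


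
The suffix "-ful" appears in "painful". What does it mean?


Suffix: -ful
As in: painful -> pain + -ful
Meaning = full of


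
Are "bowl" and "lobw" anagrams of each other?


Word 1: "bowl" → sorted: blow
Word 2: "lobw" → sorted: blow
Same letters? blow == blow
Anagram = Yes


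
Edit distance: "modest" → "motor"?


Word 1: "modest" (length 6)
Word 2: "motor" (length 5)
One optimal edit sequence (insert/delete/substitute each cost 1):
  1. keep 'm'
  2. keep 'o'
  3. delete 'd'  (+1)
  4. substitute 'e' -> 't'  (+1)
  5. substitute 's' -> 'o'  (+1)
  6. substitute 't' -> 'r'  (+1)
Total edit operations: 4
Edit distance = 4


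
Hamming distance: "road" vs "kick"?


Comparing character by character (same length = 4):
  Pos 0: 'r' vs 'k' !=
  Pos 1: 'o' vs 'i' !=
  Pos 2: 'a' vs 'c' !=
  Pos 3: 'd' vs 'k' !=
Hamming distance = 4


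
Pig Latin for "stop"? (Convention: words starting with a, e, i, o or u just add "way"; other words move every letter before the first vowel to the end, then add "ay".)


Word: "stop"
Starts with consonant(s) → move to end, add 'ay'
Consonant cluster: "st"
Pig Latin = "opstay"


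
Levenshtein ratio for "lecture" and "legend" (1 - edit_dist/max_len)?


Word 1: "lecture" (length 7)
Word 2: "legend" (length 6)
One optimal edit sequence:
  1. keep 'l'
  2. keep 'e'
  3. delete 'c'  (+1)
  4. substitute 't' -> 'g'  (+1)
  5. substitute 'u' -> 'e'  (+1)
  6. substitute 'r' -> 'n'  (+1)
  7. substitute 'e' -> 'd'  (+1)
Edit distance = 5
Max length = max(7, 6) = 7
Similarity = 1 - 5/7
= 0.2857


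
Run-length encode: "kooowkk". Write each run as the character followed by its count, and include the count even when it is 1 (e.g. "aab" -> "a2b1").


String: "kooowkk"
Scanning for consecutive runs:
  'k' x 1
  'o' x 3
  'w' x 1
  'k' x 2
RLE = "k1o3w1k2"


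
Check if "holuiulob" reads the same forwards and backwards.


Word: "holuiulob"
Reversed: "boluiuloh"
Forward == Backward? holuiulob != boluiuloh
Palindrome = No


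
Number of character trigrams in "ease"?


Word: "ease" (length 4)
Number of 3-grams = length - 3 + 1 = 4 - 3 + 1
= 2


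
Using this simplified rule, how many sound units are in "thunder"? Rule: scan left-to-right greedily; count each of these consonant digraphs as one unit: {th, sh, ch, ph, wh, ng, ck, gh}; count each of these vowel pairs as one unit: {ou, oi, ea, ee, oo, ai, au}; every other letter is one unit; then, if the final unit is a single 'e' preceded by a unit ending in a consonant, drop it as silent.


Word: "thunder" (7 letters)
Left-to-right scan:
  1. 'th' (digraph)
  2. 'u' (letter)
  3. 'n' (letter)
  4. 'd' (letter)
  5. 'e' (letter)
  6. 'r' (letter)
Units from scan: 6
Sound units = 6 units


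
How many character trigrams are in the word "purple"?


Word: "purple" (length 6)
Number of 3-grams = length - 3 + 1 = 6 - 3 + 1
= 4


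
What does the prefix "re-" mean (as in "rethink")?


Prefix: re-
Example: rethink (re- + think)
Meaning = again


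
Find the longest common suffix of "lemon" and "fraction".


Word 1: "lemon"
Word 2: "fraction"
Comparing from end:
  Pos -1: 'n' == 'n'
  Pos -2: 'o' == 'o'
  Pos -3: 'm' != 'i' (stop)
LCS = "on" (length 2)


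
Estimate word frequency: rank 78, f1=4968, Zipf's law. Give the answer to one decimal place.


Zipf's law: f(r) = f(1) / r
f(1) = 4968
f(78) = 4968 / 78
= 63.7 occurrences


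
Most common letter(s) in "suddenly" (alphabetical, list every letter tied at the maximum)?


Word: "suddenly"
Letter counts:
  'd': 2
  'e': 1
  'l': 1
  'n': 1
  's': 1
  'u': 1
  'y': 1
Maximum count = 2
Most frequent = 'd' (2 times each)


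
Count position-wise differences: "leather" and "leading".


Comparing character by character (same length = 7):
  Pos 0: 'l' vs 'l' =
  Pos 1: 'e' vs 'e' =
  Pos 2: 'a' vs 'a' =
  Pos 3: 't' vs 'd' !=
  Pos 4: 'h' vs 'i' !=
  Pos 5: 'e' vs 'n' !=
  Pos 6: 'r' vs 'g' !=
Hamming distance = 4


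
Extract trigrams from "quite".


Word: "quite" (length 5)
Number of trigrams = 5 - 3 + 1 = 3
  Position 0: "qui"
  Position 1: "uit"
  Position 2: "ite"
Trigrams = "qui", "uit", "ite"


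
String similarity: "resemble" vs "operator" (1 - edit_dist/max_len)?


Word 1: "resemble" (length 8)
Word 2: "operator" (length 8)
One optimal edit sequence:
  1. substitute 'r' -> 'o'  (+1)
  2. substitute 'e' -> 'p'  (+1)
  3. substitute 's' -> 'e'  (+1)
  4. substitute 'e' -> 'r'  (+1)
  5. substitute 'm' -> 'a'  (+1)
  6. substitute 'b' -> 't'  (+1)
  7. substitute 'l' -> 'o'  (+1)
  8. substitute 'e' -> 'r'  (+1)
Edit distance = 8
Max length = max(8, 8) = 8
Similarity = 1 - 8/8
= 0.0000


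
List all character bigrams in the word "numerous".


Word: "numerous" (length 8)
Number of bigrams = 8 - 2 + 1 = 7
  Position 0: "nu"
  Position 1: "um"
  Position 2: "me"
  Position 3: "er"
  Position 4: "ro"
  Position 5: "ou"
  Position 6: "us"
Bigrams = "nu", "um", "me", "er", "ro", "ou", "us"


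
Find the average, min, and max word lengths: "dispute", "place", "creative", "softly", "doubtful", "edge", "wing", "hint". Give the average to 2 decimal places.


Lengths: "dispute"=7, "place"=5, "creative"=8, "softly"=6, "doubtful"=8, "edge"=4, "wing"=4, "hint"=4
Sum = 46, Count = 8
Average = 46/8 = 5.75
= avg=5.75, min=4, max=8


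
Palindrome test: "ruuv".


Word: "ruuv"
Reversed: "vuur"
Forward == Backward? ruuv != vuur
Palindrome = No


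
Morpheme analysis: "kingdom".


Word: "kingdom"
Morphemes: king / -dom
Each morpheme carries meaning
= 2 morphemes


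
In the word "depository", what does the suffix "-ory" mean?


Suffix: -ory
Example: depository (deposit + -ory)
Meaning = relating to / place for


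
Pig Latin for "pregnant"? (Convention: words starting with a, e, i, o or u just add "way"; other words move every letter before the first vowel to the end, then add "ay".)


Word: "pregnant"
Starts with consonant(s) → move to end, add 'ay'
Consonant cluster: "pr"
Pig Latin = "egnantpray"


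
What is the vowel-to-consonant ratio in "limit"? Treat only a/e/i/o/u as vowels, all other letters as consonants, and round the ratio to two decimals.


Word: "limit"
Vowels (a,e,i,o,u): 2
Consonants: 3
Ratio = 2/3
= 0.67


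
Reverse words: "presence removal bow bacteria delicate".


Original: "presence removal bow bacteria delicate"
Words (1..n): presence | removal | bow | bacteria | delicate
Reversed (n..1): delicate | bacteria | bow | removal | presence
Result = "delicate bacteria bow removal presence"


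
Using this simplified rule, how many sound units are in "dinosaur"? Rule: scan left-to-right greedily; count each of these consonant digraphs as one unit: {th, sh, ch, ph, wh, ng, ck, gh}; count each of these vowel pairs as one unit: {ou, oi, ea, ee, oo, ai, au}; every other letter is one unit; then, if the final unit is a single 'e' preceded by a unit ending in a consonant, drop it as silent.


Word: "dinosaur" (8 letters)
Left-to-right scan:
  (1) 'd' (letter)
  (2) 'i' (letter)
  (3) 'n' (letter)
  (4) 'o' (letter)
  (5) 's' (letter)
  (6) 'au' (vowel-pair)
  (7) 'r' (letter)
Units from scan: 7
Sound units = 7 units


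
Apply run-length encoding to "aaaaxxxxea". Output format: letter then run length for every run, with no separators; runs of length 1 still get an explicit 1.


String: "aaaaxxxxea"
Scanning for consecutive runs:
  'a' x 4
  'x' x 4
  'e' x 1
  'a' x 1
RLE = "a4x4e1a1"


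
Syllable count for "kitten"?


Word: "kitten"
Syllable breakdown: kit | ten
Counting: 2 parts
= 2 syllables


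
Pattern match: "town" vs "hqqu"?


Pattern of "town": [0, 1, 2, 3]
Pattern of "hqqu": [0, 1, 1, 2]
Patterns do not match
Same pattern = No


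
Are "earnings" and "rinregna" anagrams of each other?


Word 1: "earnings" → sorted: aeginnrs
Word 2: "rinregna" → sorted: aeginnrr
Same letters? aeginnrs != aeginnrr
Anagram = No


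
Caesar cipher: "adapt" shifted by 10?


Word: "adapt"
Shift: 10
Each letter → (letter + shift) mod 26:
  'a' (0) + 10 = 10 → 'k'
  'd' (3) + 10 = 13 → 'n'
  'a' (0) + 10 = 10 → 'k'
  'p' (15) + 10 = 25 → 'z'
  't' (19) + 10 = 3 → 'd'
Result = "knkzd"


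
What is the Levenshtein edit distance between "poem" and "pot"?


Word 1: "poem" (length 4)
Word 2: "pot" (length 3)
One optimal edit sequence (insert/delete/substitute each cost 1):
  1. keep 'p'
  2. keep 'o'
  3. delete 'e'  (+1)
  4. substitute 'm' -> 't'  (+1)
Total edit operations: 2
Edit distance = 2


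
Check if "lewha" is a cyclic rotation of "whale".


Word: "whale", Candidate: "lewha"
Method: check if candidate is substring of word+word
"whalewhale" contains "lewha"? Yes
Is rotation = Yes


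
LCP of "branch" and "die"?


Word 1: "branch"
Word 2: "die"
Comparing from start:
  Pos 0: 'b' != 'd' (stop)
LCP = "" (length 0)


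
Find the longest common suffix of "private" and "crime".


Word 1: "private"
Word 2: "crime"
Comparing from end:
  Pos -1: 'e' == 'e'
  Pos -2: 't' != 'm' (stop)
LCS = "e" (length 1)


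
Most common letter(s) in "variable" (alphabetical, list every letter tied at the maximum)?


Word: "variable"
Letter counts:
  'a': 2
  'b': 1
  'e': 1
  'i': 1
  'l': 1
  'r': 1
  'v': 1
Maximum count = 2
Most frequent = 'a' (2 times each)


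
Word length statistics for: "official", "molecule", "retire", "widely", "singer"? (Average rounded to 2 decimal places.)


Lengths: "official"=8, "molecule"=8, "retire"=6, "widely"=6, "singer"=6
Sum = 34, Count = 5
Average = 34/5 = 6.80
= avg=6.80, min=6, max=8


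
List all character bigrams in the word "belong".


Word: "belong" (length 6)
Number of bigrams = 6 - 2 + 1 = 5
  Position 0: "be"
  Position 1: "el"
  Position 2: "lo"
  Position 3: "on"
  Position 4: "ng"
Bigrams = "be", "el", "lo", "on", "ng"


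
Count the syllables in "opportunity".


Word: "opportunity"
Syllable breakdown: op / por / tu / ni / ty
Counting: 5 parts
= 5 syllables


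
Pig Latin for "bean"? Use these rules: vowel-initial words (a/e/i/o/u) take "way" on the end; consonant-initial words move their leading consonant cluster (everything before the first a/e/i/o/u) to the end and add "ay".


Word: "bean"
Starts with consonant(s) → move to end, add 'ay'
Consonant cluster: "b"
Pig Latin = "eanbay"


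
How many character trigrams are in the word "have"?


Word: "have" (length 4)
Number of 3-grams = length - 3 + 1 = 4 - 3 + 1
= 2


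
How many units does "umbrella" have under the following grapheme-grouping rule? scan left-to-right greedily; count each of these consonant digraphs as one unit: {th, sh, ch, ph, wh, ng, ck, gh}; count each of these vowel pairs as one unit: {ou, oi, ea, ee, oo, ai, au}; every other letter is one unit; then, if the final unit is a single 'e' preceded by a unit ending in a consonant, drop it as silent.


Word: "umbrella" (8 letters)
Left-to-right scan:
  [1] 'u' (letter)
  [2] 'm' (letter)
  [3] 'b' (letter)
  [4] 'r' (letter)
  [5] 'e' (letter)
  [6] 'l' (letter)
  [7] 'l' (letter)
  [8] 'a' (letter)
Units from scan: 8
Sound units = 8 units


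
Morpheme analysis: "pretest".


Word: "pretest"
Morphemes: pre- + test
Each morpheme carries meaning
= 2 morphemes


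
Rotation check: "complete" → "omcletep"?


Word: "complete", Candidate: "omcletep"
Method: check if candidate is substring of word+word
"completecomplete" contains "omcletep"? No
Is rotation = No


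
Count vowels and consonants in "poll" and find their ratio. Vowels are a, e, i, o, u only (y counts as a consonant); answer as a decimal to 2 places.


Word: "poll"
Vowels (a,e,i,o,u): 1
Consonants: 3
Ratio = 1/3
= 0.33


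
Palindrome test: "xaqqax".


Word: "xaqqax"
Reversed: "xaqqax"
Forward == Backward? xaqqax == xaqqax
Palindrome = Yes


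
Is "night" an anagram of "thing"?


Word 1: "thing" → sorted: ghint
Word 2: "night" → sorted: ghint
Same letters? ghint == ghint
Anagram = Yes


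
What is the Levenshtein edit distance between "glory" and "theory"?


Word 1: "glory" (length 5)
Word 2: "theory" (length 6)
One optimal edit sequence (insert/delete/substitute each cost 1):
  1. insert 't'  (+1)
  2. substitute 'g' -> 'h'  (+1)
  3. substitute 'l' -> 'e'  (+1)
  4. keep 'o'
  5. keep 'r'
  6. keep 'y'
Total edit operations: 3
Edit distance = 3


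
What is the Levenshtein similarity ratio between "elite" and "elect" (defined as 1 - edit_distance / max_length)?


Word 1: "elite" (length 5)
Word 2: "elect" (length 5)
One optimal edit sequence:
  1. keep 'e'
  2. keep 'l'
  3. substitute 'i' -> 'e'  (+1)
  4. substitute 't' -> 'c'  (+1)
  5. substitute 'e' -> 't'  (+1)
Edit distance = 3
Max length = max(5, 5) = 5
Similarity = 1 - 3/5
= 0.4000


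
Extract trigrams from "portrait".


Word: "portrait" (length 8)
Number of trigrams = 8 - 3 + 1 = 6
  Position 0: "por"
  Position 1: "ort"
  Position 2: "rtr"
  Position 3: "tra"
  Position 4: "rai"
  Position 5: "ait"
Trigrams = "por", "ort", "rtr", "tra", "rai", "ait"


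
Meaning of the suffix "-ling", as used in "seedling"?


Suffix: -ling
Example: seedling = seed + -ling
Meaning = small / young


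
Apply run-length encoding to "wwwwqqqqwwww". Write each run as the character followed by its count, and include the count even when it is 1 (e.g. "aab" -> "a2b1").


String: "wwwwqqqqwwww"
Scanning for consecutive runs:
  'w' x 4
  'q' x 4
  'w' x 4
RLE = "w4q4w4"


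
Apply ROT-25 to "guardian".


Word: "guardian"
Shift: 25
Each letter → (letter + shift) mod 26:
  'g' (6) + 25 = 5 → 'f'
  'u' (20) + 25 = 19 → 't'
  'a' (0) + 25 = 25 → 'z'
  'r' (17) + 25 = 16 → 'q'
  'd' (3) + 25 = 2 → 'c'
  'i' (8) + 25 = 7 → 'h'
  'a' (0) + 25 = 25 → 'z'
  'n' (13) + 25 = 12 → 'm'
Result = "ftzqchzm"


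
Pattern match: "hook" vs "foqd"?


Pattern of "hook": [0, 1, 1, 2]
Pattern of "foqd": [0, 1, 2, 3]
Patterns do not match
Same pattern = No


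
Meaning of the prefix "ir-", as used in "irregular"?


Prefix: ir-
As in: irregular -> ir- + regular
Meaning = not


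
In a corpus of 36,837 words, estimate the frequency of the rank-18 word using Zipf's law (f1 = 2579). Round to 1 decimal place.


Zipf's law: f(r) = f(1) / r
f(1) = 2579
f(18) = 2579 / 18
= 143.3 occurrences


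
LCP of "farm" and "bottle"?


Word 1: "farm"
Word 2: "bottle"
Comparing from start:
  Pos 0: 'f' != 'b' (stop)
LCP = "" (length 0)


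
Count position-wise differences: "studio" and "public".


Comparing character by character (same length = 6):
  Pos 0: 's' vs 'p' !=
  Pos 1: 't' vs 'u' !=
  Pos 2: 'u' vs 'b' !=
  Pos 3: 'd' vs 'l' !=
  Pos 4: 'i' vs 'i' =
  Pos 5: 'o' vs 'c' !=
Hamming distance = 5


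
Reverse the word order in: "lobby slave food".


Original: "lobby slave food"
Words (1..n): lobby | slave | food
Reversed (n..1): food | slave | lobby
Result = "food slave lobby"


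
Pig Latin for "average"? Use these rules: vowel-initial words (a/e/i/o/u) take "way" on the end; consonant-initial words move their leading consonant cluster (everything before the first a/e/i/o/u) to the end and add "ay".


Word: "average"
Starts with vowel → add 'way'
Pig Latin = "averageway"


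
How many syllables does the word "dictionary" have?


Word: "dictionary"
Syllable breakdown: dic | tion | ar | y
Counting: 4 parts
= 4 syllables


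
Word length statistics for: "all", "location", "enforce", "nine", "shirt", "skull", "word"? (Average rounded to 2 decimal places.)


Lengths: "all"=3, "location"=8, "enforce"=7, "nine"=4, "shirt"=5, "skull"=5, "word"=4
Sum = 36, Count = 7
Average = 36/7 = 5.14
= avg=5.14, min=3, max=8


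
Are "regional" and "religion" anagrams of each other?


Word 1: "regional" → sorted: aegilnor
Word 2: "religion" → sorted: egiilnor
Same letters? aegilnor != egiilnor
Anagram = No


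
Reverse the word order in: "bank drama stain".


Original: "bank drama stain"
Words (1..n): bank | drama | stain
Reversed (n..1): stain | drama | bank
Result = "stain drama bank"


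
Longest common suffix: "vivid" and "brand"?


Word 1: "vivid"
Word 2: "brand"
Comparing from end:
  Pos -1: 'd' == 'd'
  Pos -2: 'i' != 'n' (stop)
LCS = "d" (length 1)


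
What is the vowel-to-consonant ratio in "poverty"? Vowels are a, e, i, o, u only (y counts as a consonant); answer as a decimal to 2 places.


Word: "poverty"
Vowels (a,e,i,o,u): 2
Consonants: 5
Ratio = 2/5
= 0.40


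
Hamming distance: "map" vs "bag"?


Comparing character by character (same length = 3):
  Pos 0: 'm' vs 'b' !=
  Pos 1: 'a' vs 'a' =
  Pos 2: 'p' vs 'g' !=
Hamming distance = 2


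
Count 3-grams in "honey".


Word: "honey" (length 5)
Number of 3-grams = length - 3 + 1 = 5 - 3 + 1
= 3


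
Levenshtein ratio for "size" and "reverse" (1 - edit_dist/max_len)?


Word 1: "size" (length 4)
Word 2: "reverse" (length 7)
One optimal edit sequence:
  1. insert 'r'  (+1)
  2. insert 'e'  (+1)
  3. insert 'v'  (+1)
  4. substitute 's' -> 'e'  (+1)
  5. substitute 'i' -> 'r'  (+1)
  6. substitute 'z' -> 's'  (+1)
  7. keep 'e'
Edit distance = 6
Max length = max(4, 7) = 7
Similarity = 1 - 6/7
= 0.1429


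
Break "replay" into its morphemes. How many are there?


Word: "replay"
Morphemes: re- / play
Each morpheme carries meaning
= 2 morphemes


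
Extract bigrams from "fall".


Word: "fall" (length 4)
Number of bigrams = 4 - 2 + 1 = 3
  Position 0: "fa"
  Position 1: "al"
  Position 2: "ll"
Bigrams = "fa", "al", "ll"


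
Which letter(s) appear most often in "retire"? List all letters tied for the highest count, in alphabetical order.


Word: "retire"
Letter counts:
  'e': 2
  'i': 1
  'r': 2
  't': 1
Maximum count = 2
Most frequent = 'e', 'r' (2 times each)


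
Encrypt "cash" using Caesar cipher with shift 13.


Word: "cash"
Shift: 13
Each letter → (letter + shift) mod 26:
  'c' (2) + 13 = 15 → 'p'
  'a' (0) + 13 = 13 → 'n'
  's' (18) + 13 = 5 → 'f'
  'h' (7) + 13 = 20 → 'u'
Result = "pnfu"


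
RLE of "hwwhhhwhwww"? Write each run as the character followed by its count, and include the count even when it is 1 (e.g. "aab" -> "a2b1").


String: "hwwhhhwhwww"
Scanning for consecutive runs:
  'h' x 1
  'w' x 2
  'h' x 3
  'w' x 1
  'h' x 1
  'w' x 3
RLE = "h1w2h3w1h1w3"


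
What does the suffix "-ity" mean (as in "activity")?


Suffix: -ity
Example: activity (active + -ity, with a spelling change)
Meaning = quality of


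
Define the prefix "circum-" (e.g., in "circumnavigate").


Prefix: circum-
Example: circumnavigate = circum- + navigate
Meaning = around


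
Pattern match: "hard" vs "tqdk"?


Pattern of "hard": [0, 1, 2, 3]
Pattern of "tqdk": [0, 1, 2, 3]
Patterns match
Same pattern = Yes


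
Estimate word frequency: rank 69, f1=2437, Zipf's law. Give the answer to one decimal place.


Zipf's law: f(r) = f(1) / r
f(1) = 2437
f(69) = 2437 / 69
= 35.3 occurrences


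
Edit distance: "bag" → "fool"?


Word 1: "bag" (length 3)
Word 2: "fool" (length 4)
One optimal edit sequence (insert/delete/substitute each cost 1):
  1. insert 'f'  (+1)
  2. substitute 'b' -> 'o'  (+1)
  3. substitute 'a' -> 'o'  (+1)
  4. substitute 'g' -> 'l'  (+1)
Total edit operations: 4
Edit distance = 4


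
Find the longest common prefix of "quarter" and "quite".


Word 1: "quarter"
Word 2: "quite"
Comparing from start:
  Pos 0: 'q' == 'q'
  Pos 1: 'u' == 'u'
  Pos 2: 'a' != 'i' (stop)
LCP = "qu" (length 2)


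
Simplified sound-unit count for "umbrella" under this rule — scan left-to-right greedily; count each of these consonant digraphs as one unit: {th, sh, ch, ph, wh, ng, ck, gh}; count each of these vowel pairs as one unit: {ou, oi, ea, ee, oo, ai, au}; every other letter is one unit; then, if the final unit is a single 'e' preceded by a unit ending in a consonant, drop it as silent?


Word: "umbrella" (8 letters)
Left-to-right scan:
  1. 'u' (letter)
  2. 'm' (letter)
  3. 'b' (letter)
  4. 'r' (letter)
  5. 'e' (letter)
  6. 'l' (letter)
  7. 'l' (letter)
  8. 'a' (letter)
Units from scan: 8
Sound units = 8 units


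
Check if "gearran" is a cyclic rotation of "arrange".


Word: "arrange", Candidate: "gearran"
Method: check if candidate is substring of word+word
"arrangearrange" contains "gearran"? Yes
Is rotation = Yes


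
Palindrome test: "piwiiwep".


Word: "piwiiwep"
Reversed: "pewiiwip"
Forward == Backward? piwiiwep != pewiiwip
Palindrome = No


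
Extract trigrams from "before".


Word: "before" (length 6)
Number of trigrams = 6 - 3 + 1 = 4
  Position 0: "bef"
  Position 1: "efo"
  Position 2: "for"
  Position 3: "ore"
Trigrams = "bef", "efo", "for", "ore"


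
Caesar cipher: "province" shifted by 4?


Word: "province"
Shift: 4
Each letter → (letter + shift) mod 26:
  'p' (15) + 4 = 19 → 't'
  'r' (17) + 4 = 21 → 'v'
  'o' (14) + 4 = 18 → 's'
  'v' (21) + 4 = 25 → 'z'
  'i' (8) + 4 = 12 → 'm'
  'n' (13) + 4 = 17 → 'r'
  'c' (2) + 4 = 6 → 'g'
  'e' (4) + 4 = 8 → 'i'
Result = "tvszmrgi"


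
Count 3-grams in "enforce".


Word: "enforce" (length 7)
Number of 3-grams = length - 3 + 1 = 7 - 3 + 1
= 5


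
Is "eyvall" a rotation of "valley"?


Word: "valley", Candidate: "eyvall"
Method: check if candidate is substring of word+word
"valleyvalley" contains "eyvall"? Yes
Is rotation = Yes


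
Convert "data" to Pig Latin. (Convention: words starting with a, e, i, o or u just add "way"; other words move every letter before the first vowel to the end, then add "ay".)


Word: "data"
Starts with consonant(s) → move to end, add 'ay'
Consonant cluster: "d"
Pig Latin = "ataday"


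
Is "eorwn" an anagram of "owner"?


Word 1: "owner" → sorted: enorw
Word 2: "eorwn" → sorted: enorw
Same letters? enorw == enorw
Anagram = Yes


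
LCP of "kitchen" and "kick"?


Word 1: "kitchen"
Word 2: "kick"
Comparing from start:
  Pos 0: 'k' == 'k'
  Pos 1: 'i' == 'i'
  Pos 2: 't' != 'c' (stop)
LCP = "ki" (length 2)


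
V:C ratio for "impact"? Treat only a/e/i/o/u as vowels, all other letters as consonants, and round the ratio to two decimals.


Word: "impact"
Vowels (a,e,i,o,u): 2
Consonants: 4
Ratio = 2/4
= 0.50


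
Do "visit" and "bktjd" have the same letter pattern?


Pattern of "visit": [0, 1, 2, 1, 3]
Pattern of "bktjd": [0, 1, 2, 3, 4]
Patterns do not match
Same pattern = No


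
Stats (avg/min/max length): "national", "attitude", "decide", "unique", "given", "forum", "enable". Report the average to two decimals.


Lengths: "national"=8, "attitude"=8, "decide"=6, "unique"=6, "given"=5, "forum"=5, "enable"=6
Sum = 44, Count = 7
Average = 44/7 = 6.29
= avg=6.29, min=5, max=8


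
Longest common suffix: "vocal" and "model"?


Word 1: "vocal"
Word 2: "model"
Comparing from end:
  Pos -1: 'l' == 'l'
  Pos -2: 'a' != 'e' (stop)
LCS = "l" (length 1)


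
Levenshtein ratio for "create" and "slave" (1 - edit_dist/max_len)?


Word 1: "create" (length 6)
Word 2: "slave" (length 5)
One optimal edit sequence:
  1. delete 'c'  (+1)
  2. substitute 'r' -> 's'  (+1)
  3. substitute 'e' -> 'l'  (+1)
  4. keep 'a'
  5. substitute 't' -> 'v'  (+1)
  6. keep 'e'
Edit distance = 4
Max length = max(6, 5) = 6
Similarity = 1 - 4/6
= 0.3333


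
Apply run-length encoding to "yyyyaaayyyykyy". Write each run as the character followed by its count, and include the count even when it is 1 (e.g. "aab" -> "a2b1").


String: "yyyyaaayyyykyy"
Scanning for consecutive runs:
  'y' x 4
  'a' x 3
  'y' x 4
  'k' x 1
  'y' x 2
RLE = "y4a3y4k1y2"


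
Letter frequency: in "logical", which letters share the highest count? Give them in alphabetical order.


Word: "logical"
Letter counts:
  'a': 1
  'c': 1
  'g': 1
  'i': 1
  'l': 2
  'o': 1
Maximum count = 2
Most frequent = 'l' (2 times each)


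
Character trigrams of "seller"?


Word: "seller" (length 6)
Number of trigrams = 6 - 3 + 1 = 4
  Position 0: "sel"
  Position 1: "ell"
  Position 2: "lle"
  Position 3: "ler"
Trigrams = "sel", "ell", "lle", "ler"


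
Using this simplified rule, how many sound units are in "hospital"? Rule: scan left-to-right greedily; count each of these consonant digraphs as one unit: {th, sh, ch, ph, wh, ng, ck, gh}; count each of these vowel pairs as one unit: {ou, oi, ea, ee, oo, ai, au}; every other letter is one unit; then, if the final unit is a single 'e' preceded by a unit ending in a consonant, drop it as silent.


Word: "hospital" (8 letters)
Left-to-right scan:
  (1) 'h' (letter)
  (2) 'o' (letter)
  (3) 's' (letter)
  (4) 'p' (letter)
  (5) 'i' (letter)
  (6) 't' (letter)
  (7) 'a' (letter)
  (8) 'l' (letter)
Units from scan: 8
Sound units = 8 units


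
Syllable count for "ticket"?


Word: "ticket"
Syllable breakdown: tick-et
Counting: 2 parts
= 2 syllables


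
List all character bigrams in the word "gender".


Word: "gender" (length 6)
Number of bigrams = 6 - 2 + 1 = 5
  Position 0: "ge"
  Position 1: "en"
  Position 2: "nd"
  Position 3: "de"
  Position 4: "er"
Bigrams = "ge", "en", "nd", "de", "er"


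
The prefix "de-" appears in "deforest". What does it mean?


Prefix: de-
Example: deforest = de- + forest
Meaning = remove / reverse


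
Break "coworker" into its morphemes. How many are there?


Word: "coworker"
Morphemes: co- / work / -er
Each morpheme carries meaning
= 3 morphemes


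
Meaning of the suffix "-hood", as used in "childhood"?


Suffix: -hood
Example: childhood = child + -hood
Meaning = state / condition


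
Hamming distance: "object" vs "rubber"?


Comparing character by character (same length = 6):
  Pos 0: 'o' vs 'r' !=
  Pos 1: 'b' vs 'u' !=
  Pos 2: 'j' vs 'b' !=
  Pos 3: 'e' vs 'b' !=
  Pos 4: 'c' vs 'e' !=
  Pos 5: 't' vs 'r' !=
Hamming distance = 6


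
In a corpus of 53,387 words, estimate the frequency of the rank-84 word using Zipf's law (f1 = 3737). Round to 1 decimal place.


Zipf's law: f(r) = f(1) / r
f(1) = 3737
f(84) = 3737 / 84
= 44.5 occurrences


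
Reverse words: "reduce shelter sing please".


Original: "reduce shelter sing please"
Words (1..n): reduce | shelter | sing | please
Reversed (n..1): please | sing | shelter | reduce
Result = "please sing shelter reduce"


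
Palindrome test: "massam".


Word: "massam"
Reversed: "massam"
Forward == Backward? massam == massam
Palindrome = Yes


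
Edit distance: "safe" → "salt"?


Word 1: "safe" (length 4)
Word 2: "salt" (length 4)
One optimal edit sequence (insert/delete/substitute each cost 1):
  1. keep 's'
  2. keep 'a'
  3. substitute 'f' -> 'l'  (+1)
  4. substitute 'e' -> 't'  (+1)
Total edit operations: 2
Edit distance = 2


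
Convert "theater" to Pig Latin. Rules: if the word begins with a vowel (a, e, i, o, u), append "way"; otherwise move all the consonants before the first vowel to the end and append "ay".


Word: "theater"
Starts with consonant(s) → move to end, add 'ay'
Consonant cluster: "th"
Pig Latin = "eaterthay"


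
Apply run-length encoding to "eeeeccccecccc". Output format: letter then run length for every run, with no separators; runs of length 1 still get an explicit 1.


String: "eeeeccccecccc"
Scanning for consecutive runs:
  'e' x 4
  'c' x 4
  'e' x 1
  'c' x 4
RLE = "e4c4e1c4"


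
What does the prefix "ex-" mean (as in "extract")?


Prefix: ex-
Example: extract = ex- + tract
Meaning = out / former


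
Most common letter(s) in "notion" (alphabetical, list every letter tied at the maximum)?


Word: "notion"
Letter counts:
  'i': 1
  'n': 2
  'o': 2
  't': 1
Maximum count = 2
Most frequent = 'n', 'o' (2 times each)


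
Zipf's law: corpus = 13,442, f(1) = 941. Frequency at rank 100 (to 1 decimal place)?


Zipf's law: f(r) = f(1) / r
f(1) = 941
f(100) = 941 / 100
= 9.4 occurrences


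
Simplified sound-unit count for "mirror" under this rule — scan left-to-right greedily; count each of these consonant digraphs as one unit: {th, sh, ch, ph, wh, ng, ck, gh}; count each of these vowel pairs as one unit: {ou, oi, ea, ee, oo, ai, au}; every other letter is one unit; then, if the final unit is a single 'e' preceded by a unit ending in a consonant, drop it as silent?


Word: "mirror" (6 letters)
Left-to-right scan:
  (1) 'm' (letter)
  (2) 'i' (letter)
  (3) 'r' (letter)
  (4) 'r' (letter)
  (5) 'o' (letter)
  (6) 'r' (letter)
Units from scan: 6
Sound units = 6 units


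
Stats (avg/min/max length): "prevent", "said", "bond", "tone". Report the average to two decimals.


Lengths: "prevent"=7, "said"=4, "bond"=4, "tone"=4
Sum = 19, Count = 4
Average = 19/4 = 4.75
= avg=4.75, min=4, max=7


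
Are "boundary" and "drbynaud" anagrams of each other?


Word 1: "boundary" → sorted: abdnoruy
Word 2: "drbynaud" → sorted: abddnruy
Same letters? abdnoruy != abddnruy
Anagram = No


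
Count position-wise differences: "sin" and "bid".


Comparing character by character (same length = 3):
  Pos 0: 's' vs 'b' !=
  Pos 1: 'i' vs 'i' =
  Pos 2: 'n' vs 'd' !=
Hamming distance = 2


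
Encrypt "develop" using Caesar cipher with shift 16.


Word: "develop"
Shift: 16
Each letter → (letter + shift) mod 26:
  'd' (3) + 16 = 19 → 't'
  'e' (4) + 16 = 20 → 'u'
  'v' (21) + 16 = 11 → 'l'
  'e' (4) + 16 = 20 → 'u'
  'l' (11) + 16 = 1 → 'b'
  'o' (14) + 16 = 4 → 'e'
  'p' (15) + 16 = 5 → 'f'
Result = "tulubef"


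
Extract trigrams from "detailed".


Word: "detailed" (length 8)
Number of trigrams = 8 - 3 + 1 = 6
  Position 0: "det"
  Position 1: "eta"
  Position 2: "tai"
  Position 3: "ail"
  Position 4: "ile"
  Position 5: "led"
Trigrams = "det", "eta", "tai", "ail", "ile", "led"


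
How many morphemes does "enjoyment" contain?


Word: "enjoyment"
Morphemes: en- | joy | -ment
Each morpheme carries meaning
= 3 morphemes


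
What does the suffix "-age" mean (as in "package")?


Suffix: -age
As in: package -> pack + -age
Meaning = result / collection


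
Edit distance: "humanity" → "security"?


Word 1: "humanity" (length 8)
Word 2: "security" (length 8)
One optimal edit sequence (insert/delete/substitute each cost 1):
  1. substitute 'h' -> 's'  (+1)
  2. substitute 'u' -> 'e'  (+1)
  3. substitute 'm' -> 'c'  (+1)
  4. substitute 'a' -> 'u'  (+1)
  5. substitute 'n' -> 'r'  (+1)
  6. keep 'i'
  7. keep 't'
  8. keep 'y'
Total edit operations: 5
Edit distance = 5


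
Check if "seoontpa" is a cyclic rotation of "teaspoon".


Word: "teaspoon", Candidate: "seoontpa"
Method: check if candidate is substring of word+word
"teaspoonteaspoon" contains "seoontpa"? No
Is rotation = No


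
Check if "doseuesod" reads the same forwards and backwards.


Word: "doseuesod"
Reversed: "doseuesod"
Forward == Backward? doseuesod == doseuesod
Palindrome = Yes


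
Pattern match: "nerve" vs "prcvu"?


Pattern of "nerve": [0, 1, 2, 3, 1]
Pattern of "prcvu": [0, 1, 2, 3, 4]
Patterns do not match
Same pattern = No


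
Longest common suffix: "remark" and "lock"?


Word 1: "remark"
Word 2: "lock"
Comparing from end:
  Pos -1: 'k' == 'k'
  Pos -2: 'r' != 'c' (stop)
LCS = "k" (length 1)


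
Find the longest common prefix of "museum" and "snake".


Word 1: "museum"
Word 2: "snake"
Comparing from start:
  Pos 0: 'm' != 's' (stop)
LCP = "" (length 0)


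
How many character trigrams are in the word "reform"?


Word: "reform" (length 6)
Number of 3-grams = length - 3 + 1 = 6 - 3 + 1
= 4


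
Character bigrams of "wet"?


Word: "wet" (length 3)
Number of bigrams = 3 - 2 + 1 = 2
  Position 0: "we"
  Position 1: "et"
Bigrams = "we", "et"


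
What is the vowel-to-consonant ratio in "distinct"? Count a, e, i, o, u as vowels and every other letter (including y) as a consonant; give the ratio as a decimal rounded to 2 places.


Word: "distinct"
Vowels (a,e,i,o,u): 2
Consonants: 6
Ratio = 2/6
= 0.33


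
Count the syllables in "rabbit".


Word: "rabbit"
Syllable breakdown: rab-bit
Counting: 2 parts
= 2 syllables


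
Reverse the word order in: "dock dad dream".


Original: "dock dad dream"
Words (1..n): dock | dad | dream
Reversed (n..1): dream | dad | dock
Result = "dream dad dock"


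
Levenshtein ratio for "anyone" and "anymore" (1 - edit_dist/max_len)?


Word 1: "anyone" (length 6)
Word 2: "anymore" (length 7)
One optimal edit sequence:
  1. keep 'a'
  2. keep 'n'
  3. keep 'y'
  4. insert 'm'  (+1)
  5. keep 'o'
  6. substitute 'n' -> 'r'  (+1)
  7. keep 'e'
Edit distance = 2
Max length = max(6, 7) = 7
Similarity = 1 - 2/7
= 0.7143


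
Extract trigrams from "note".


Word: "note" (length 4)
Number of trigrams = 4 - 3 + 1 = 2
  Position 0: "not"
  Position 1: "ote"
Trigrams = "not", "ote"


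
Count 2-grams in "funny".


Word: "funny" (length 5)
Number of 2-grams = length - 2 + 1 = 5 - 2 + 1
= 4


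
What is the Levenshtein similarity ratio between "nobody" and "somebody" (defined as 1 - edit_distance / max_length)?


Word 1: "nobody" (length 6)
Word 2: "somebody" (length 8)
One optimal edit sequence:
  1. substitute 'n' -> 's'  (+1)
  2. keep 'o'
  3. insert 'm'  (+1)
  4. insert 'e'  (+1)
  5. keep 'b'
  6. keep 'o'
  7. keep 'd'
  8. keep 'y'
Edit distance = 3
Max length = max(6, 8) = 8
Similarity = 1 - 3/8
= 0.6250


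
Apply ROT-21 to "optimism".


Word: "optimism"
Shift: 21
Each letter → (letter + shift) mod 26:
  'o' (14) + 21 = 9 → 'j'
  'p' (15) + 21 = 10 → 'k'
  't' (19) + 21 = 14 → 'o'
  'i' (8) + 21 = 3 → 'd'
  'm' (12) + 21 = 7 → 'h'
  'i' (8) + 21 = 3 → 'd'
  's' (18) + 21 = 13 → 'n'
  'm' (12) + 21 = 7 → 'h'
Result = "jkodhdnh"


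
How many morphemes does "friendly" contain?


Word: "friendly"
Morphemes: friend | -ly
Each morpheme carries meaning
= 2 morphemes


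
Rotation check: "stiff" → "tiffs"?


Word: "stiff", Candidate: "tiffs"
Method: check if candidate is substring of word+word
"stiffstiff" contains "tiffs"? Yes
Is rotation = Yes


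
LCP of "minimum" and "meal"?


Word 1: "minimum"
Word 2: "meal"
Comparing from start:
  Pos 0: 'm' == 'm'
  Pos 1: 'i' != 'e' (stop)
LCP = "m" (length 1)


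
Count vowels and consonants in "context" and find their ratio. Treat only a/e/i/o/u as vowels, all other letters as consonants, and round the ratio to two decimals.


Word: "context"
Vowels (a,e,i,o,u): 2
Consonants: 5
Ratio = 2/5
= 0.40


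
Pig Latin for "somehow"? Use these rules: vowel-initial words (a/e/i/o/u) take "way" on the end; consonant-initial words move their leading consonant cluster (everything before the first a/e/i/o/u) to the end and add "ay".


Word: "somehow"
Starts with consonant(s) → move to end, add 'ay'
Consonant cluster: "s"
Pig Latin = "omehowsay"


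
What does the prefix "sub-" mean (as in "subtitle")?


Prefix: sub-
Example: subtitle = sub- + title
Meaning = under / below


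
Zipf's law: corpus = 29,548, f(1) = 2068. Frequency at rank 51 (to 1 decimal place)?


Zipf's law: f(r) = f(1) / r
f(1) = 2068
f(51) = 2068 / 51
= 40.5 occurrences


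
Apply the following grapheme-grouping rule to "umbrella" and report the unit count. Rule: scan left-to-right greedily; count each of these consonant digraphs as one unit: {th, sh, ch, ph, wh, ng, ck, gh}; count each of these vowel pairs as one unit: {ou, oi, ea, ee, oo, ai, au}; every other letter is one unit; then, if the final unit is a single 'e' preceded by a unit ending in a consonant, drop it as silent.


Word: "umbrella" (8 letters)
Left-to-right scan:
  [1] 'u' (letter)
  [2] 'm' (letter)
  [3] 'b' (letter)
  [4] 'r' (letter)
  [5] 'e' (letter)
  [6] 'l' (letter)
  [7] 'l' (letter)
  [8] 'a' (letter)
Units from scan: 8
Sound units = 8 units


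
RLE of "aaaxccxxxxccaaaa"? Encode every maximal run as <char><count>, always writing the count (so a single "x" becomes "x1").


String: "aaaxccxxxxccaaaa"
Scanning for consecutive runs:
  'a' x 3
  'x' x 1
  'c' x 2
  'x' x 4
  'c' x 2
  'a' x 4
RLE = "a3x1c2x4c2a4"


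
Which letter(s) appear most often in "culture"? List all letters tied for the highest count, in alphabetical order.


Word: "culture"
Letter counts:
  'c': 1
  'e': 1
  'l': 1
  'r': 1
  't': 1
  'u': 2
Maximum count = 2
Most frequent = 'u' (2 times each)


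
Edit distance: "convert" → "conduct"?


Word 1: "convert" (length 7)
Word 2: "conduct" (length 7)
One optimal edit sequence (insert/delete/substitute each cost 1):
  1. keep 'c'
  2. keep 'o'
  3. keep 'n'
  4. substitute 'v' -> 'd'  (+1)
  5. substitute 'e' -> 'u'  (+1)
  6. substitute 'r' -> 'c'  (+1)
  7. keep 't'
Total edit operations: 3
Edit distance = 3


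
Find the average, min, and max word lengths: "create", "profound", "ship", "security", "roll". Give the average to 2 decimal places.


Lengths: "create"=6, "profound"=8, "ship"=4, "security"=8, "roll"=4
Sum = 30, Count = 5
Average = 30/5 = 6.00
= avg=6.00, min=4, max=8


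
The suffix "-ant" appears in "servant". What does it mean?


Suffix: -ant
Example: servant = serve + -ant, with a spelling change
Meaning = one who / that which


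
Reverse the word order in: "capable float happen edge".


Original: "capable float happen edge"
Words (1..n): capable | float | happen | edge
Reversed (n..1): edge | happen | float | capable
Result = "edge happen float capable"


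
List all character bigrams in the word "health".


Word: "health" (length 6)
Number of bigrams = 6 - 2 + 1 = 5
  Position 0: "he"
  Position 1: "ea"
  Position 2: "al"
  Position 3: "lt"
  Position 4: "th"
Bigrams = "he", "ea", "al", "lt", "th"


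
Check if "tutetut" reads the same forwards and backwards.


Word: "tutetut"
Reversed: "tutetut"
Forward == Backward? tutetut == tutetut
Palindrome = Yes


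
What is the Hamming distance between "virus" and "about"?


Comparing character by character (same length = 5):
  Pos 0: 'v' vs 'a' !=
  Pos 1: 'i' vs 'b' !=
  Pos 2: 'r' vs 'o' !=
  Pos 3: 'u' vs 'u' =
  Pos 4: 's' vs 't' !=
Hamming distance = 4


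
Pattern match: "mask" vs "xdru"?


Pattern of "mask": [0, 1, 2, 3]
Pattern of "xdru": [0, 1, 2, 3]
Patterns match
Same pattern = Yes


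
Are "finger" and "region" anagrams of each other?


Word 1: "finger" → sorted: efginr
Word 2: "region" → sorted: eginor
Same letters? efginr != eginor
Anagram = No


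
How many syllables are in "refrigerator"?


Word: "refrigerator"
Syllable breakdown: re | frig | er | a | tor
Counting: 5 parts
= 5 syllables
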